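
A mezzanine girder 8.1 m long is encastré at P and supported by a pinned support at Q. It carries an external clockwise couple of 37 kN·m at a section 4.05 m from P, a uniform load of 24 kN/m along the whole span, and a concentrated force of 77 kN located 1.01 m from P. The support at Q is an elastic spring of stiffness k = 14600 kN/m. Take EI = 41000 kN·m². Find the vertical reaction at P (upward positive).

Remove the prop at Q; the released (primary) structure is a cantilever built in at P.
Primary-structure tip deflection at Q by superposition:
  clockwise couple 37 at a = 4.05: M₀a(2L − a)/(2EI) = 910.3/EI
  UDL 24: wL⁴/(8EI) = 12914/EI
  point load 77 at a = 1.01: Pa²(3L − a)/(6EI) = 304.9/EI
  δ_0 = 14129/EI
Tip deflection under a unit load at Q: L³/(3EI) = 177.1/EI.
With EI = 41000 kN·m²: δ_0 = 0.34462 m and δ_{QQ} = 0.004321 m/kN.
Compatibility — the spring shortens by R_Q/k under the reaction it provides: δ_0 − R_Q·δ_{QQ} = R_Q/k. With 1/k = 0.000068 m/kN, R_Q = δ_0 / (δ_{QQ} + 1/k) = 0.34462 / (0.004321 + 0.000068) = 78.52 kN.
Vertical equilibrium: R_P = ΣP − R_Q = 271.4 − 78.52 = 192.9 kN.

R_P = 192.9 kN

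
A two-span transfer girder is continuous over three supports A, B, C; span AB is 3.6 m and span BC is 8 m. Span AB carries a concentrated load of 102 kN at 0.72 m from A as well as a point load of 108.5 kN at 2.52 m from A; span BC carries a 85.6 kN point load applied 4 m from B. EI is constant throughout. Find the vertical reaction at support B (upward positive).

Release continuity at B by inserting a hinge; the redundant is the internal moment M_B. The primary structure is two simply-supported spans AB and BC.
Discontinuity in slope at B on the released structure — sum the simple-span end rotations:
  span AB: point load 102 at a = 0.72: Pab(L + a)/(6LEI) = 42.3/EI
  span AB: point load 108.5 at a = 2.52: Pab(L + a)/(6LEI) = 83.67/EI
  span BC: point load 85.6 at a = 4: Pab(L + b)/(6LEI) = 342.4/EI
  relative rotation θ_0 = (126 + 342.4)/EI = 468.4/EI
A unit hogging moment at B produces rotation L₁/(3EI) + L₂/(3EI) = 3.867/EI.
Slope continuity at B: θ_0 = M_B·3.867/EI, so M_B = 468.4/3.867 = 121.1 kN·m (hogging).
Span AB, ΣM about A with M_B applied at B: R_B^{AB}·3.6 = 346.9 + 121.1, so R_B^{AB} = 130 kN and R_A = 210.5 − 130 = 80.5 kN.
Span BC, ΣM about C: R_B^{BC}·8 = 342.4 + 121.1, so R_B^{BC} = 57.94 kN and R_C = 85.6 − 57.94 = 27.66 kN.
R_B = 130 + 57.94 = 187.9 kN.

R_B = 187.9 kN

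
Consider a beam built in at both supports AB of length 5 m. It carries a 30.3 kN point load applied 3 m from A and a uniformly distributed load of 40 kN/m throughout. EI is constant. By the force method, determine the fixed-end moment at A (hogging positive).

M_A = 97.88 kN·m

Take the two fixed-end moments M_A, M_B as redundants; the released structure is the simple span AB.
End rotations of the released simple span under the applied load (×1/EI):
  at A: point load 30.3 at a = 3: Pab(L + b)/(6LEI) = 42.42/EI
  at B: point load 30.3 at a = 3: Pab(L + a)/(6LEI) = 48.48/EI
  at A: UDL 40: wL³/(24EI) = 208.3/EI
  at B: UDL 40: wL³/(24EI) = 208.3/EI
  θ_A0 = 250.8/EI,  θ_B0 = 256.8/EI
Flexibility coefficients: a unit moment at one end gives L/(3EI) there and L/(6EI) at the far end, so f₁₁ = f₂₂ = 1.667/EI and f₁₂ = f₂₁ = 0.8333/EI.
Compatibility — zero rotation at each built-in end:
  1.667 M_A + 0.8333 M_B = 250.8
  0.8333 M_A + 1.667 M_B = 256.8
Solving the pair gives M_A = 97.88 kN·m and M_B = 105.1 kN·m (hogging).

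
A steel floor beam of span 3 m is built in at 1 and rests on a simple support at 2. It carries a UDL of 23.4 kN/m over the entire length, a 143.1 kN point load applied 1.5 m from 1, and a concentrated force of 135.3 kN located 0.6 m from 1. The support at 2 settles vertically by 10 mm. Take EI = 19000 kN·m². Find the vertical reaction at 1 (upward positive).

R_1 = 291.1 kN

Take the reaction at 2 as the redundant and release it; the primary structure is a cantilever fixed at 1.
Free-end deflection of the primary structure under the applied loading (downward +):
  UDL 23.4: wL⁴/(8EI) = 236.9/EI
  point load 143.1 at a = 1.5: Pa²(3L − a)/(6EI) = 402.5/EI
  point load 135.3 at a = 0.6: Pa²(3L − a)/(6EI) = 68.19/EI
  δ_0 = 707.6/EI
Tip deflection under a unit load at 2: L³/(3EI) = 9/EI.
With EI = 19000 kN·m²: δ_0 = 0.037241 m and δ_{22} = 0.000474 m/kN.
Compatibility — the beam at 2 must follow the support down by 0.01 m: δ_0 − R_2·δ_{22} = 0.01, so R_2 = (0.037241 − 0.01)/0.000474 = 57.51 kN.
Vertical equilibrium: R_1 = ΣP − R_2 = 348.6 − 57.51 = 291.1 kN.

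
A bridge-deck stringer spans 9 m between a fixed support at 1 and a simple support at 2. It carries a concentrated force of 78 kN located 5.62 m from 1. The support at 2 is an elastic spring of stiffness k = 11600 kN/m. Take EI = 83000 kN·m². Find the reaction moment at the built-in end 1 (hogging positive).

Take the reaction at 2 as the redundant and release it; the primary structure is a cantilever fixed at 1.
Primary-structure tip deflection at 2 by superposition:
  point load 78 at a = 5.62: Pa²(3L − a)/(6EI) = 8779/EI
Tip deflection under a unit load at 2: L³/(3EI) = 243/EI.
With EI = 83000 kN·m²: δ_0 = 0.10577 m and δ_{22} = 0.002928 m/kN.
Compatibility — the spring shortens by R_2/k under the reaction it provides: δ_0 − R_2·δ_{22} = R_2/k. With 1/k = 0.000086 m/kN, R_2 = δ_0 / (δ_{22} + 1/k) = 0.10577 / (0.002928 + 0.000086) = 35.09 kN.
Moment equilibrium about 1: M_1 = Σ(load moments about 1) − R_2·L = 438.4 − 35.09×9 = 122.5 kN·m.

M_1 = 122.5 kN·m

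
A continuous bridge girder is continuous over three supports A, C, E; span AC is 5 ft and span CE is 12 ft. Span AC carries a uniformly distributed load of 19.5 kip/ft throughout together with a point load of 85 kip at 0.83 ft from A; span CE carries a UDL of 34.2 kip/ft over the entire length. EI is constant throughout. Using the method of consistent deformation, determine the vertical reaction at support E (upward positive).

R_E = 166.7 kip

Insert a hinge at C; M_C is the redundant, and each span becomes simply supported.
Rotations at C on the released spans (each span's end-slope, ×1/EI):
  span AC: UDL 19.5: wL³/(24EI) = 101.6/EI
  span AC: point load 85 at a = 0.83: Pab(L + a)/(6LEI) = 57.17/EI
  span CE: UDL 34.2: wL³/(24EI) = 2462/EI
  relative rotation θ_0 = (158.7 + 2462)/EI = 2621/EI
A unit hogging moment at C produces rotation L₁/(3EI) + L₂/(3EI) = 5.667/EI.
Slope continuity at C: θ_0 = M_C·5.667/EI, so M_C = 2621/5.667 = 462.6 kip·ft (hogging).
Span CE, ΣM about E: R_C^{CE}·12 = 2462 + 462.6, so R_C^{CE} = 243.7 kip and R_E = 410.4 − 243.7 = 166.7 kip.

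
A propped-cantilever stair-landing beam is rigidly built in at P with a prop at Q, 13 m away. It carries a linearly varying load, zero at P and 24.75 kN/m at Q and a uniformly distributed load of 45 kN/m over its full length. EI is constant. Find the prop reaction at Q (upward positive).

Release the roller at Q. Primary structure: cantilever fixed at P.
Downward deflection at the released point Q due to the loads:
  triangular load, peak 24.75 at the free end: 11w₀L⁴/(120EI) = 64798/EI
  UDL 45: wL⁴/(8EI) = 160656/EI
  δ_0 = 225453/EI
Tip deflection under a unit load at Q: L³/(3EI) = 732.3/EI.
Compatibility at Q: δ_0 − R_Q·δ_{QQ} = 0, so R_Q = 225453/732.3 = 307.9 kN.

R_Q = 307.9 kN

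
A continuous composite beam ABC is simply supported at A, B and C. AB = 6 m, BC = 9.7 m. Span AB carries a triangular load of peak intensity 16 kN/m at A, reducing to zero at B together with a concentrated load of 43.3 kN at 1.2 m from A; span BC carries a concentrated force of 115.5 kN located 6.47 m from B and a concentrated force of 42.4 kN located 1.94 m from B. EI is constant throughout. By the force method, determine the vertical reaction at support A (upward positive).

Take M_B as the redundant. Released structure: two simple spans AB and BC with a hinge at B.
End slopes at the hinge B, treating each span as simply supported:
  span AB: triangular load, peak 16: 7w₀L³/(360EI) = 67.2/EI
  span AB: point load 43.3 at a = 1.2: Pab(L + a)/(6LEI) = 49.88/EI
  span BC: point load 115.5 at a = 6.47: Pab(L + b)/(6LEI) = 536.2/EI
  span BC: point load 42.4 at a = 1.94: Pab(L + b)/(6LEI) = 191.5/EI
  relative rotation θ_0 = (117.1 + 727.7)/EI = 844.8/EI
A unit hogging moment at B produces rotation L₁/(3EI) + L₂/(3EI) = 5.233/EI.
Slope continuity at B: θ_0 = M_B·5.233/EI, so M_B = 844.8/5.233 = 161.4 kN·m (hogging).
Span AB, ΣM about A with M_B applied at B: R_B^{AB}·6 = 148 + 161.4, so R_B^{AB} = 51.57 kN and R_A = 91.3 − 51.57 = 39.73 kN.

R_A = 39.73 kN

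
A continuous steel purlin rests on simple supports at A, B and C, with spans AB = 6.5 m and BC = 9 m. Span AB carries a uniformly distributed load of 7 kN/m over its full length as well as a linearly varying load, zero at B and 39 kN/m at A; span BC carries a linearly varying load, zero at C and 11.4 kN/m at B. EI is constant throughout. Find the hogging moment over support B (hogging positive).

M_B = 91.56 kN·m

Take M_B as the redundant. Released structure: two simple spans AB and BC with a hinge at B.
Discontinuity in slope at B on the released structure — sum the simple-span end rotations:
  span AB: UDL 7: wL³/(24EI) = 80.1/EI
  span AB: triangular load, peak 39: 7w₀L³/(360EI) = 208.3/EI
  span BC: triangular load, peak 11.4: w₀L³/(45EI) = 184.7/EI
  relative rotation θ_0 = (288.4 + 184.7)/EI = 473/EI
A unit hogging moment at B produces rotation L₁/(3EI) + L₂/(3EI) = 5.167/EI.
Compatibility: M_B·(L₁+L₂)/(3EI) = θ_0, giving M_B = 91.56 kN·m (hogging).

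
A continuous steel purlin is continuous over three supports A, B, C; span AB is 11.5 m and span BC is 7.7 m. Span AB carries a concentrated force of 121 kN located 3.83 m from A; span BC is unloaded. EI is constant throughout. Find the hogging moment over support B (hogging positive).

Release continuity at B by inserting a hinge; the redundant is the internal moment M_B. The primary structure is two simply-supported spans AB and BC.
Rotations at B on the released spans (each span's end-slope, ×1/EI):
  span AB: point load 121 at a = 3.83: Pab(L + a)/(6LEI) = 789.7/EI
  relative rotation θ_0 = (789.7 + 0)/EI = 789.7/EI
A unit hogging moment at B produces rotation L₁/(3EI) + L₂/(3EI) = 6.4/EI.
Slope continuity at B: θ_0 = M_B·6.4/EI, so M_B = 789.7/6.4 = 123.4 kN·m (hogging).

M_B = 123.4 kN·m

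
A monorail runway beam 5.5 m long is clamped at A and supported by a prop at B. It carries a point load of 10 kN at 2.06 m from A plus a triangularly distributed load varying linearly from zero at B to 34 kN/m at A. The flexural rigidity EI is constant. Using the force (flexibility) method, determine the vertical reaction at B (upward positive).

Release the roller at B. Primary structure: cantilever fixed at A.
Deflection at B on the released cantilever, summing each load's contribution:
  point load 10 at a = 2.06: Pa²(3L − a)/(6EI) = 102.1/EI
  triangular load, peak 34 at the fixed end: w₀L⁴/(30EI) = 1037/EI
  δ_0 = 1139/EI
Flexibility coefficient — unit upward force at B: δ_{BB} = L³/(3EI) = 55.46/EI.
The prop prevents deflection at B: R_B = δ_0/δ_{BB} = 1139/55.46 = 20.54 kN.

R_B = 20.54 kN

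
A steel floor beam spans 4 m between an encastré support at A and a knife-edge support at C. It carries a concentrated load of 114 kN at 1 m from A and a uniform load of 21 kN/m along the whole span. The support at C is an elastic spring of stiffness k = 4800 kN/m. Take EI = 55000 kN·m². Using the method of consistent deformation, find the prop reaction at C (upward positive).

Remove the prop at C; the released (primary) structure is a cantilever built in at A.
Primary-structure tip deflection at C by superposition:
  point load 114 at a = 1: Pa²(3L − a)/(6EI) = 209/EI
  UDL 21: wL⁴/(8EI) = 672/EI
  δ_0 = 881/EI
Tip deflection under a unit load at C: L³/(3EI) = 21.33/EI.
With EI = 55000 kN·m²: δ_0 = 0.016018 m and δ_{CC} = 0.000388 m/kN.
Compatibility — the spring shortens by R_C/k under the reaction it provides: δ_0 − R_C·δ_{CC} = R_C/k. With 1/k = 0.000208 m/kN, R_C = δ_0 / (δ_{CC} + 1/k) = 0.016018 / (0.000388 + 0.000208) = 26.87 kN.

R_C = 26.87 kN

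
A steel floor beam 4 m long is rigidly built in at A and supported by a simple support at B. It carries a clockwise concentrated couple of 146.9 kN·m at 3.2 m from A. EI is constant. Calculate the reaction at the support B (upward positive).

R_B = 52.88 kN

Release the roller at B. Primary structure: cantilever fixed at A.
Free-end deflection of the primary structure under the applied loading (downward +):
  clockwise couple 146.9 at a = 3.2: M₀a(2L − a)/(2EI) = 1128/EI
Flexibility coefficient — unit upward force at B: δ_{BB} = L³/(3EI) = 21.33/EI.
Compatibility at B: δ_0 − R_B·δ_{BB} = 0, so R_B = 1128/21.33 = 52.88 kN.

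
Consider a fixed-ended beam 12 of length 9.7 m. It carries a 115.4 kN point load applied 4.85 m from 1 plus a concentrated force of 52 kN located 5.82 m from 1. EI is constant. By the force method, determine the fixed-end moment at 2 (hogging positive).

M_2 = 212.6 kN·m

Take the two fixed-end moments M_1, M_2 as redundants; the released structure is the simple span 12.
End rotations of the released simple span under the applied load (×1/EI):
  at 1: point load 115.4 at a = 4.85: Pab(L + b)/(6LEI) = 678.6/EI
  at 2: point load 115.4 at a = 4.85: Pab(L + a)/(6LEI) = 678.6/EI
  at 1: point load 52 at a = 5.82: Pab(L + b)/(6LEI) = 274/EI
  at 2: point load 52 at a = 5.82: Pab(L + a)/(6LEI) = 313.1/EI
  θ_10 = 952.6/EI,  θ_20 = 991.8/EI
Flexibility coefficients: a unit moment at one end gives L/(3EI) there and L/(6EI) at the far end, so f₁₁ = f₂₂ = 3.233/EI and f₁₂ = f₂₁ = 1.617/EI.
Compatibility — zero rotation at each built-in end:
  3.233 M_1 + 1.617 M_2 = 952.6
  1.617 M_1 + 3.233 M_2 = 991.8
Solving the pair gives M_1 = 188.3 kN·m and M_2 = 212.6 kN·m (hogging).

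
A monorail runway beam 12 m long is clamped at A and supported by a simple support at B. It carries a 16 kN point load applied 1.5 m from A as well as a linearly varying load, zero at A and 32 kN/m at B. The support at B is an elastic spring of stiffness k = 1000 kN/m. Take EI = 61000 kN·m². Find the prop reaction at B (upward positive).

R_B = 95.81 kN

Take the reaction at B as the redundant and release it; the primary structure is a cantilever fixed at A.
Free-end deflection of the primary structure under the applied loading (downward +):
  point load 16 at a = 1.5: Pa²(3L − a)/(6EI) = 207/EI
  triangular load, peak 32 at the free end: 11w₀L⁴/(120EI) = 60826/EI
  δ_0 = 61033/EI
Tip deflection under a unit load at B: L³/(3EI) = 576/EI.
With EI = 61000 kN·m²: δ_0 = 1.0005 m and δ_{BB} = 0.009443 m/kN.
Compatibility — the spring shortens by R_B/k under the reaction it provides: δ_0 − R_B·δ_{BB} = R_B/k. With 1/k = 0.001 m/kN, R_B = δ_0 / (δ_{BB} + 1/k) = 1.0005 / (0.009443 + 0.001) = 95.81 kN.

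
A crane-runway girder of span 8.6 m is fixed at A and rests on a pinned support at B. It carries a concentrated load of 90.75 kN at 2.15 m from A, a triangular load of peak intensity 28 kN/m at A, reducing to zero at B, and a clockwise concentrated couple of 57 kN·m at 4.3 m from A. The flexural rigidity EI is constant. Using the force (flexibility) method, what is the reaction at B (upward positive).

R_B = 39.34 kN

Remove the prop at B; the released (primary) structure is a cantilever built in at A.
Downward deflection at the released point B due to the loads:
  point load 90.75 at a = 2.15: Pa²(3L − a)/(6EI) = 1653/EI
  triangular load, peak 28 at the fixed end: w₀L⁴/(30EI) = 5105/EI
  clockwise couple 57 at a = 4.3: M₀a(2L − a)/(2EI) = 1581/EI
  δ_0 = 8340/EI
Flexibility coefficient — unit upward force at B: δ_{BB} = L³/(3EI) = 212/EI.
The prop prevents deflection at B: R_B = δ_0/δ_{BB} = 8340/212 = 39.34 kN.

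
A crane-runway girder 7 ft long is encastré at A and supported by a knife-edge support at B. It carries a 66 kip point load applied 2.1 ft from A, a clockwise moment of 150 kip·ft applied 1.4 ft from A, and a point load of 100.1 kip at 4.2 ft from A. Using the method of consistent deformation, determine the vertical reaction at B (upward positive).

Release the roller at B. Primary structure: cantilever fixed at A.
Free-end deflection of the primary structure under the applied loading (downward +):
  point load 66 at a = 2.1: Pa²(3L − a)/(6EI) = 916.8/EI
  clockwise couple 150 at a = 1.4: M₀a(2L − a)/(2EI) = 1323/EI
  point load 100.1 at a = 4.2: Pa²(3L − a)/(6EI) = 4944/EI
  δ_0 = 7184/EI
Tip deflection under a unit load at B: L³/(3EI) = 114.3/EI.
Compatibility at B: δ_0 − R_B·δ_{BB} = 0, so R_B = 7184/114.3 = 62.83 kip.

R_B = 62.83 kip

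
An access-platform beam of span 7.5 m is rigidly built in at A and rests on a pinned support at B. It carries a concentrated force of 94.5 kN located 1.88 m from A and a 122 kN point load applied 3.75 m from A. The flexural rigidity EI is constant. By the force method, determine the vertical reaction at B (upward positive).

Take the reaction at B as the redundant and release it; the primary structure is a cantilever fixed at A.
Deflection at B on the released cantilever, summing each load's contribution:
  point load 94.5 at a = 1.88: Pa²(3L − a)/(6EI) = 1148/EI
  point load 122 at a = 3.75: Pa²(3L − a)/(6EI) = 5361/EI
  δ_0 = 6509/EI
Tip deflection under a unit load at B: L³/(3EI) = 140.6/EI.
Compatibility at B: δ_0 − R_B·δ_{BB} = 0, so R_B = 6509/140.6 = 46.29 kN.

R_B = 46.29 kN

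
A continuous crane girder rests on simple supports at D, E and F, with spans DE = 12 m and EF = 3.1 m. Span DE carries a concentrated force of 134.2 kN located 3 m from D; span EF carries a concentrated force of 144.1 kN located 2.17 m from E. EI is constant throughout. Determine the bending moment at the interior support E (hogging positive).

Insert a hinge at E; M_E is the redundant, and each span becomes simply supported.
End slopes at the hinge E, treating each span as simply supported:
  span DE: point load 134.2 at a = 3: Pab(L + a)/(6LEI) = 754.9/EI
  span EF: point load 144.1 at a = 2.17: Pab(L + b)/(6LEI) = 63.01/EI
  relative rotation θ_0 = (754.9 + 63.01)/EI = 817.9/EI
A unit hogging moment at E produces rotation L₁/(3EI) + L₂/(3EI) = 5.033/EI.
Slope continuity at E: θ_0 = M_E·5.033/EI, so M_E = 817.9/5.033 = 162.5 kN·m (hogging).

M_E = 162.5 kN·m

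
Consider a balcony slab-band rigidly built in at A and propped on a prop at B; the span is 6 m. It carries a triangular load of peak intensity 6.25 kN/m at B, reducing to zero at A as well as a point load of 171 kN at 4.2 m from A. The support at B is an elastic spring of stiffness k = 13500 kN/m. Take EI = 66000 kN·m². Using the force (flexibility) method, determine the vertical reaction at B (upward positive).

Remove the prop at B; the released (primary) structure is a cantilever built in at A.
Free-end deflection of the primary structure under the applied loading (downward +):
  triangular load, peak 6.25 at the free end: 11w₀L⁴/(120EI) = 742.5/EI
  point load 171 at a = 4.2: Pa²(3L − a)/(6EI) = 6938/EI
  δ_0 = 7680/EI
Flexibility coefficient — unit upward force at B: δ_{BB} = L³/(3EI) = 72/EI.
With EI = 66000 kN·m²: δ_0 = 0.11637 m and δ_{BB} = 0.001091 m/kN.
Compatibility — the spring shortens by R_B/k under the reaction it provides: δ_0 − R_B·δ_{BB} = R_B/k. With 1/k = 0.000074 m/kN, R_B = δ_0 / (δ_{BB} + 1/k) = 0.11637 / (0.001091 + 0.000074) = 99.89 kN.

R_B = 99.89 kN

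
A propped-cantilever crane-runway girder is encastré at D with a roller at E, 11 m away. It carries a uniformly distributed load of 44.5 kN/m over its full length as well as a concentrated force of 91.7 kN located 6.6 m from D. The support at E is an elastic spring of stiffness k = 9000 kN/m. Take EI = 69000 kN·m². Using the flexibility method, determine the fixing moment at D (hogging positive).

Take the reaction at E as the redundant and release it; the primary structure is a cantilever fixed at D.
Downward deflection at the released point E due to the loads:
  UDL 44.5: wL⁴/(8EI) = 81441/EI
  point load 91.7 at a = 6.6: Pa²(3L − a)/(6EI) = 17576/EI
  δ_0 = 99016/EI
Tip deflection under a unit load at E: L³/(3EI) = 443.7/EI.
With EI = 69000 kN·m²: δ_0 = 1.435 m and δ_{EE} = 0.00643 m/kN.
Compatibility — the spring shortens by R_E/k under the reaction it provides: δ_0 − R_E·δ_{EE} = R_E/k. With 1/k = 0.000111 m/kN, R_E = δ_0 / (δ_{EE} + 1/k) = 1.435 / (0.00643 + 0.000111) = 219.4 kN.
Moment equilibrium about D: M_D = Σ(load moments about D) − R_E·L = 3297 − 219.4×11 = 884.2 kN·m.

M_D = 884.2 kN·m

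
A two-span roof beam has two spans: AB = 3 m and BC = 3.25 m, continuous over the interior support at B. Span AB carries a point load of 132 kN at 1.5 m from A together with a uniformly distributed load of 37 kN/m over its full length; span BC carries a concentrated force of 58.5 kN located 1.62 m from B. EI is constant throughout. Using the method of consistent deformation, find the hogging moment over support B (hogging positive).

M_B = 74.18 kN·m

Take M_B as the redundant. Released structure: two simple spans AB and BC with a hinge at B.
Rotations at B on the released spans (each span's end-slope, ×1/EI):
  span AB: point load 132 at a = 1.5: Pab(L + a)/(6LEI) = 74.25/EI
  span AB: UDL 37: wL³/(24EI) = 41.62/EI
  span BC: point load 58.5 at a = 1.62: Pab(L + b)/(6LEI) = 38.66/EI
  relative rotation θ_0 = (115.9 + 38.66)/EI = 154.5/EI
A unit hogging moment at B produces rotation L₁/(3EI) + L₂/(3EI) = 2.083/EI.
Slope continuity at B: θ_0 = M_B·2.083/EI, so M_B = 154.5/2.083 = 74.18 kN·m (hogging).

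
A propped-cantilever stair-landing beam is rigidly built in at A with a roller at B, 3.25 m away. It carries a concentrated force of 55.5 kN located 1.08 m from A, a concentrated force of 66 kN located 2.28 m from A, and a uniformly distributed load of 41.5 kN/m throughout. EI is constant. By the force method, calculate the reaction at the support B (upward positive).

R_B = 96.08 kN

Remove the prop at B; the released (primary) structure is a cantilever built in at A.
Deflection at B on the released cantilever, summing each load's contribution:
  point load 55.5 at a = 1.08: Pa²(3L − a)/(6EI) = 93.54/EI
  point load 66 at a = 2.28: Pa²(3L − a)/(6EI) = 427.2/EI
  UDL 41.5: wL⁴/(8EI) = 578.8/EI
  δ_0 = 1099/EI
Flexibility coefficient — unit upward force at B: δ_{BB} = L³/(3EI) = 11.44/EI.
Compatibility at B: δ_0 − R_B·δ_{BB} = 0, so R_B = 1099/11.44 = 96.08 kN.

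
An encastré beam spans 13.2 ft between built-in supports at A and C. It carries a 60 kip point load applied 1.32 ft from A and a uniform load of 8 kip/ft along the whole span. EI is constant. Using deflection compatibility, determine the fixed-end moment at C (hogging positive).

M_C = 123.3 kip·ft

Release both end moments; the primary structure is a simply-supported span AC with redundants M_A and M_C.
On the primary (simply-supported) span, the end slopes from the loading are:
  at A: point load 60 at a = 1.32: Pab(L + b)/(6LEI) = 298/EI
  at C: point load 60 at a = 1.32: Pab(L + a)/(6LEI) = 172.5/EI
  at A: UDL 8: wL³/(24EI) = 766.7/EI
  at C: UDL 8: wL³/(24EI) = 766.7/EI
  θ_A0 = 1065/EI,  θ_C0 = 939.2/EI
Flexibility coefficients: a unit moment at one end gives L/(3EI) there and L/(6EI) at the far end, so f₁₁ = f₂₂ = 4.4/EI and f₁₂ = f₂₁ = 2.2/EI.
Compatibility — zero rotation at each built-in end:
  4.4 M_A + 2.2 M_C = 1065
  2.2 M_A + 4.4 M_C = 939.2
Solving the pair gives M_A = 180.3 kip·ft and M_C = 123.3 kip·ft (hogging).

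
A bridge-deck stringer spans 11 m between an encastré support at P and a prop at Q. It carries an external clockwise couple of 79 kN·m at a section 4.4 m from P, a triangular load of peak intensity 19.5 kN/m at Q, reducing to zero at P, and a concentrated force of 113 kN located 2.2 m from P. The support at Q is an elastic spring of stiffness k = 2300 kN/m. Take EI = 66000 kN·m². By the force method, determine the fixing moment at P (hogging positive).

M_P = 368 kN·m

Choose R_Q as the redundant. The primary structure is the cantilever fixed at P.
Deflection at Q on the released cantilever, summing each load's contribution:
  clockwise couple 79 at a = 4.4: M₀a(2L − a)/(2EI) = 3059/EI
  triangular load, peak 19.5 at the free end: 11w₀L⁴/(120EI) = 26171/EI
  point load 113 at a = 2.2: Pa²(3L − a)/(6EI) = 2808/EI
  δ_0 = 32037/EI
Tip deflection under a unit load at Q: L³/(3EI) = 443.7/EI.
With EI = 66000 kN·m²: δ_0 = 0.48541 m and δ_{QQ} = 0.006722 m/kN.
Compatibility — the spring shortens by R_Q/k under the reaction it provides: δ_0 − R_Q·δ_{QQ} = R_Q/k. With 1/k = 0.000435 m/kN, R_Q = δ_0 / (δ_{QQ} + 1/k) = 0.48541 / (0.006722 + 0.000435) = 67.82 kN.
Moment equilibrium about P: M_P = Σ(load moments about P) − R_Q·L = 1114 − 67.82×11 = 368 kN·m.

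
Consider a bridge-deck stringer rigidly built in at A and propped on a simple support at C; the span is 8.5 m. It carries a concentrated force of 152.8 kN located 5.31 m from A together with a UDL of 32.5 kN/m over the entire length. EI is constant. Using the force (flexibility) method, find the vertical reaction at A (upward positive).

Remove the prop at C; the released (primary) structure is a cantilever built in at A.
Free-end deflection of the primary structure under the applied loading (downward +):
  point load 152.8 at a = 5.31: Pa²(3L − a)/(6EI) = 14498/EI
  UDL 32.5: wL⁴/(8EI) = 21207/EI
  δ_0 = 35704/EI
Flexibility coefficient — unit upward force at C: δ_{CC} = L³/(3EI) = 204.7/EI.
The prop prevents deflection at C: R_C = δ_0/δ_{CC} = 35704/204.7 = 174.4 kN.
Vertical equilibrium: R_A = ΣP − R_C = 429.1 − 174.4 = 254.6 kN.

R_A = 254.6 kN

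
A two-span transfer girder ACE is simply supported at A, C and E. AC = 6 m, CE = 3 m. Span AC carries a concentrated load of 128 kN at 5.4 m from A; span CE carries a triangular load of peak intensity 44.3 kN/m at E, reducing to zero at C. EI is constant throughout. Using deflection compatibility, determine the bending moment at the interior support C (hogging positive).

Insert a hinge at C; M_C is the redundant, and each span becomes simply supported.
Rotations at C on the released spans (each span's end-slope, ×1/EI):
  span AC: point load 128 at a = 5.4: Pab(L + a)/(6LEI) = 131.3/EI
  span CE: triangular load, peak 44.3: 7w₀L³/(360EI) = 23.26/EI
  relative rotation θ_0 = (131.3 + 23.26)/EI = 154.6/EI
A unit hogging moment at C produces rotation L₁/(3EI) + L₂/(3EI) = 3/EI.
Slope continuity at C: θ_0 = M_C·3/EI, so M_C = 154.6/3 = 51.53 kN·m (hogging).

M_C = 51.53 kN·m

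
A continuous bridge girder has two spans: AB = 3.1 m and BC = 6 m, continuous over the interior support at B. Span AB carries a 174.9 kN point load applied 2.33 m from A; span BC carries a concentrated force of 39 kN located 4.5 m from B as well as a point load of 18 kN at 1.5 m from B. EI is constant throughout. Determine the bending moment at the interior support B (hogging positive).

Insert a hinge at B; M_B is the redundant, and each span becomes simply supported.
Rotations at B on the released spans (each span's end-slope, ×1/EI):
  span AB: point load 174.9 at a = 2.33: Pab(L + a)/(6LEI) = 91.61/EI
  span BC: point load 39 at a = 4.5: Pab(L + b)/(6LEI) = 54.84/EI
  span BC: point load 18 at a = 1.5: Pab(L + b)/(6LEI) = 35.44/EI
  relative rotation θ_0 = (91.61 + 90.28)/EI = 181.9/EI
A unit hogging moment at B produces rotation L₁/(3EI) + L₂/(3EI) = 3.033/EI.
Compatibility: M_B·(L₁+L₂)/(3EI) = θ_0, giving M_B = 59.96 kN·m (hogging).

M_B = 59.96 kN·m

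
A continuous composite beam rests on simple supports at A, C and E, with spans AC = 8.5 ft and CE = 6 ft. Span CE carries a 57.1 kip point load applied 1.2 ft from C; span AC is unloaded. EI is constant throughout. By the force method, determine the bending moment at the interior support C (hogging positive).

Insert a hinge at C; M_C is the redundant, and each span becomes simply supported.
Rotations at C on the released spans (each span's end-slope, ×1/EI):
  span CE: point load 57.1 at a = 1.2: Pab(L + b)/(6LEI) = 98.67/EI
  relative rotation θ_0 = (0 + 98.67)/EI = 98.67/EI
A unit hogging moment at C produces rotation L₁/(3EI) + L₂/(3EI) = 4.833/EI.
Slope continuity at C: θ_0 = M_C·4.833/EI, so M_C = 98.67/4.833 = 20.41 kip·ft (hogging).

M_C = 20.41 kip·ft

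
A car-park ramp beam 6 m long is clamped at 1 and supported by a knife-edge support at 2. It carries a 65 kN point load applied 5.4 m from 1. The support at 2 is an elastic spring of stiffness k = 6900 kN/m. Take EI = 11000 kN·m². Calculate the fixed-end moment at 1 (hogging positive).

M_1 = 26.49 kN·m

Remove the prop at 2; the released (primary) structure is a cantilever built in at 1.
Deflection at 2 on the released cantilever, summing each load's contribution:
  point load 65 at a = 5.4: Pa²(3L − a)/(6EI) = 3980/EI
Tip deflection under a unit load at 2: L³/(3EI) = 72/EI.
With EI = 11000 kN·m²: δ_0 = 0.36185 m and δ_{22} = 0.006545 m/kN.
Compatibility — the spring shortens by R_2/k under the reaction it provides: δ_0 − R_2·δ_{22} = R_2/k. With 1/k = 0.000145 m/kN, R_2 = δ_0 / (δ_{22} + 1/k) = 0.36185 / (0.006545 + 0.000145) = 54.08 kN.
Moment equilibrium about 1: M_1 = Σ(load moments about 1) − R_2·L = 351 − 54.08×6 = 26.49 kN·m.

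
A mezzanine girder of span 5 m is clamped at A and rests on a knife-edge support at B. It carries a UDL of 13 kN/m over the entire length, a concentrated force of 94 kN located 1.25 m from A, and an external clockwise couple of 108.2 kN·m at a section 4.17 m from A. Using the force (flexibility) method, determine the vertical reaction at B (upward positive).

R_B = 64.02 kN

Choose R_B as the redundant. The primary structure is the cantilever fixed at A.
Primary-structure tip deflection at B by superposition:
  UDL 13: wL⁴/(8EI) = 1016/EI
  point load 94 at a = 1.25: Pa²(3L − a)/(6EI) = 336.6/EI
  clockwise couple 108.2 at a = 4.17: M₀a(2L − a)/(2EI) = 1315/EI
  δ_0 = 2667/EI
Tip deflection under a unit load at B: L³/(3EI) = 41.67/EI.
The prop prevents deflection at B: R_B = δ_0/δ_{BB} = 2667/41.67 = 64.02 kN.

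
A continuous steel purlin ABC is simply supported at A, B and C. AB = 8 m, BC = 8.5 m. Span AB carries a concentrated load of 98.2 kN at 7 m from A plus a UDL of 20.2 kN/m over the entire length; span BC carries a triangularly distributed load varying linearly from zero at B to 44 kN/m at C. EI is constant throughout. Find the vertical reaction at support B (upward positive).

Take M_B as the redundant. Released structure: two simple spans AB and BC with a hinge at B.
Discontinuity in slope at B on the released structure — sum the simple-span end rotations:
  span AB: point load 98.2 at a = 7: Pab(L + a)/(6LEI) = 214.8/EI
  span AB: UDL 20.2: wL³/(24EI) = 430.9/EI
  span BC: triangular load, peak 44: 7w₀L³/(360EI) = 525.4/EI
  relative rotation θ_0 = (645.7 + 525.4)/EI = 1171/EI
A unit hogging moment at B produces rotation L₁/(3EI) + L₂/(3EI) = 5.5/EI.
Slope continuity at B: θ_0 = M_B·5.5/EI, so M_B = 1171/5.5 = 212.9 kN·m (hogging).
Span AB, ΣM about A with M_B applied at B: R_B^{AB}·8 = 1334 + 212.9, so R_B^{AB} = 193.3 kN and R_A = 259.8 − 193.3 = 66.46 kN.
Span BC, ΣM about C: R_B^{BC}·8.5 = 529.8 + 212.9, so R_B^{BC} = 87.38 kN and R_C = 187 − 87.38 = 99.62 kN.
R_B = 193.3 + 87.38 = 280.7 kN.

R_B = 280.7 kN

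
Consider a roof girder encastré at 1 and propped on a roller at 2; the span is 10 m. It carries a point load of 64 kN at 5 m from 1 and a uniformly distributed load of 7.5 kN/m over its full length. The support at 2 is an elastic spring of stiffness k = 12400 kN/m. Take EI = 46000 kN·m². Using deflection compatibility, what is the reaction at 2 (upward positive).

Release the roller at 2. Primary structure: cantilever fixed at 1.
Deflection at 2 on the released cantilever, summing each load's contribution:
  point load 64 at a = 5: Pa²(3L − a)/(6EI) = 6667/EI
  UDL 7.5: wL⁴/(8EI) = 9375/EI
  δ_0 = 16042/EI
Tip deflection under a unit load at 2: L³/(3EI) = 333.3/EI.
With EI = 46000 kN·m²: δ_0 = 0.34873 m and δ_{22} = 0.007246 m/kN.
Compatibility — the spring shortens by R_2/k under the reaction it provides: δ_0 − R_2·δ_{22} = R_2/k. With 1/k = 0.000081 m/kN, R_2 = δ_0 / (δ_{22} + 1/k) = 0.34873 / (0.007246 + 0.000081) = 47.6 kN.

R_2 = 47.6 kN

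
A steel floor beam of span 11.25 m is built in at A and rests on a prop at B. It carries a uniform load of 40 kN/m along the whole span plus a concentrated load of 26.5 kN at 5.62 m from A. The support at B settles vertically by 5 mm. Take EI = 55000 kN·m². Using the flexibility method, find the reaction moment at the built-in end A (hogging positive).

Remove the prop at B; the released (primary) structure is a cantilever built in at A.
Free-end deflection of the primary structure under the applied loading (downward +):
  UDL 40: wL⁴/(8EI) = 80090/EI
  point load 26.5 at a = 5.62: Pa²(3L − a)/(6EI) = 3924/EI
  δ_0 = 84014/EI
Tip deflection under a unit load at B: L³/(3EI) = 474.6/EI.
With EI = 55000 kN·m²: δ_0 = 1.5275 m and δ_{BB} = 0.008629 m/kN.
Compatibility — the beam at B must follow the support down by 0.005 m: δ_0 − R_B·δ_{BB} = 0.005, so R_B = (1.5275 − 0.005)/0.008629 = 176.4 kN.
Moment equilibrium about A: M_A = Σ(load moments about A) − R_B·L = 2680 − 176.4×11.25 = 695.2 kN·m.

M_A = 695.2 kN·m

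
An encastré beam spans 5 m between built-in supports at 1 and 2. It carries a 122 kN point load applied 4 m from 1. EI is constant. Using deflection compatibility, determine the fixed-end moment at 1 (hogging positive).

Release both end moments; the primary structure is a simply-supported span 12 with redundants M_1 and M_2.
Simple-span end rotations at 1 and 2 under the given loads:
  at 1: point load 122 at a = 4: Pab(L + b)/(6LEI) = 97.6/EI
  at 2: point load 122 at a = 4: Pab(L + a)/(6LEI) = 146.4/EI
  θ_10 = 97.6/EI,  θ_20 = 146.4/EI
Flexibility coefficients: a unit moment at one end gives L/(3EI) there and L/(6EI) at the far end, so f₁₁ = f₂₂ = 1.667/EI and f₁₂ = f₂₁ = 0.8333/EI.
Compatibility — zero rotation at each built-in end:
  1.667 M_1 + 0.8333 M_2 = 97.6
  0.8333 M_1 + 1.667 M_2 = 146.4
Solving the pair gives M_1 = 19.52 kN·m and M_2 = 78.08 kN·m (hogging).

M_1 = 19.52 kN·m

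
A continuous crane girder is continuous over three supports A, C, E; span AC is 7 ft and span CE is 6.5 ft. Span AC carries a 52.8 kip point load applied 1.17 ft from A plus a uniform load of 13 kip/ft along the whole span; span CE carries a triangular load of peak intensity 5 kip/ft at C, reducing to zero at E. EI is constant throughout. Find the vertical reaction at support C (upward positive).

R_C = 84.04 kip

Insert a hinge at C; M_C is the redundant, and each span becomes simply supported.
Discontinuity in slope at C on the released structure — sum the simple-span end rotations:
  span AC: point load 52.8 at a = 1.17: Pab(L + a)/(6LEI) = 70.06/EI
  span AC: UDL 13: wL³/(24EI) = 185.8/EI
  span CE: triangular load, peak 5: w₀L³/(45EI) = 30.51/EI
  relative rotation θ_0 = (255.9 + 30.51)/EI = 286.4/EI
A unit hogging moment at C produces rotation L₁/(3EI) + L₂/(3EI) = 4.5/EI.
Slope continuity at C: θ_0 = M_C·4.5/EI, so M_C = 286.4/4.5 = 63.64 kip·ft (hogging).
Span AC, ΣM about A with M_C applied at C: R_C^{AC}·7 = 380.3 + 63.64, so R_C^{AC} = 63.42 kip and R_A = 143.8 − 63.42 = 80.38 kip.
Span CE, ΣM about E: R_C^{CE}·6.5 = 70.42 + 63.64, so R_C^{CE} = 20.62 kip and R_E = 16.25 − 20.62 = -4.374 kip.
R_C = 63.42 + 20.62 = 84.04 kip.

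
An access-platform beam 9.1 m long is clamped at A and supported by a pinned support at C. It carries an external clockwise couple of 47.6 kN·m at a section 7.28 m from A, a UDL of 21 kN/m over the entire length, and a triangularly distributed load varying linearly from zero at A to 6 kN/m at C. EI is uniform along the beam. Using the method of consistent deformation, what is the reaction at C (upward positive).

Release the roller at C. Primary structure: cantilever fixed at A.
Deflection at C on the released cantilever, summing each load's contribution:
  clockwise couple 47.6 at a = 7.28: M₀a(2L − a)/(2EI) = 1892/EI
  UDL 21: wL⁴/(8EI) = 18001/EI
  triangular load, peak 6 at the free end: 11w₀L⁴/(120EI) = 3772/EI
  δ_0 = 23665/EI
Flexibility coefficient — unit upward force at C: δ_{CC} = L³/(3EI) = 251.2/EI.
The prop prevents deflection at C: R_C = δ_0/δ_{CC} = 23665/251.2 = 94.21 kN.

R_C = 94.21 kN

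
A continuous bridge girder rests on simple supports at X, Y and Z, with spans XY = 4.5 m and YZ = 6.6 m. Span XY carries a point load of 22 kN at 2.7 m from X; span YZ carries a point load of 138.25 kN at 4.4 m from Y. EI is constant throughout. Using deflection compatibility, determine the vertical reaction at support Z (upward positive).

R_Z = 78.82 kN

Insert a hinge at Y; M_Y is the redundant, and each span becomes simply supported.
Discontinuity in slope at Y on the released structure — sum the simple-span end rotations:
  span XY: point load 22 at a = 2.7: Pab(L + a)/(6LEI) = 28.51/EI
  span YZ: point load 138.25 at a = 4.4: Pab(L + b)/(6LEI) = 297.4/EI
  relative rotation θ_0 = (28.51 + 297.4)/EI = 325.9/EI
A unit hogging moment at Y produces rotation L₁/(3EI) + L₂/(3EI) = 3.7/EI.
Compatibility: M_Y·(L₁+L₂)/(3EI) = θ_0, giving M_Y = 88.08 kN·m (hogging).
Span YZ, ΣM about Z: R_Y^{YZ}·6.6 = 304.1 + 88.08, so R_Y^{YZ} = 59.43 kN and R_Z = 138.2 − 59.43 = 78.82 kN.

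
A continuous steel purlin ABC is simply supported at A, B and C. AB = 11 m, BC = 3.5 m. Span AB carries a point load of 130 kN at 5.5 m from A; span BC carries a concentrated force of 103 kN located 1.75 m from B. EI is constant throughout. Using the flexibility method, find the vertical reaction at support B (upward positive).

Take M_B as the redundant. Released structure: two simple spans AB and BC with a hinge at B.
End slopes at the hinge B, treating each span as simply supported:
  span AB: point load 130 at a = 5.5: Pab(L + a)/(6LEI) = 983.1/EI
  span BC: point load 103 at a = 1.75: Pab(L + b)/(6LEI) = 78.86/EI
  relative rotation θ_0 = (983.1 + 78.86)/EI = 1062/EI
A unit hogging moment at B produces rotation L₁/(3EI) + L₂/(3EI) = 4.833/EI.
Slope continuity at B: θ_0 = M_B·4.833/EI, so M_B = 1062/4.833 = 219.7 kN·m (hogging).
Span AB, ΣM about A with M_B applied at B: R_B^{AB}·11 = 715 + 219.7, so R_B^{AB} = 84.97 kN and R_A = 130 − 84.97 = 45.03 kN.
Span BC, ΣM about C: R_B^{BC}·3.5 = 180.2 + 219.7, so R_B^{BC} = 114.3 kN and R_C = 103 − 114.3 = -11.28 kN.
R_B = 84.97 + 114.3 = 199.3 kN.

R_B = 199.3 kN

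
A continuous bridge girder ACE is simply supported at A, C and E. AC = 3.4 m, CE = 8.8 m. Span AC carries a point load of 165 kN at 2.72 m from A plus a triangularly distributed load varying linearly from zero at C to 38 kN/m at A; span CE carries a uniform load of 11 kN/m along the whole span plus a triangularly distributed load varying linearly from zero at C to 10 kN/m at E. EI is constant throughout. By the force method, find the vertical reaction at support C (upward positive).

Release continuity at C by inserting a hinge; the redundant is the internal moment M_C. The primary structure is two simply-supported spans AC and CE.
Discontinuity in slope at C on the released structure — sum the simple-span end rotations:
  span AC: point load 165 at a = 2.72: Pab(L + a)/(6LEI) = 91.56/EI
  span AC: triangular load, peak 38: 7w₀L³/(360EI) = 29.04/EI
  span CE: UDL 11: wL³/(24EI) = 312.3/EI
  span CE: triangular load, peak 10: 7w₀L³/(360EI) = 132.5/EI
  relative rotation θ_0 = (120.6 + 444.8)/EI = 565.4/EI
A unit hogging moment at C produces rotation L₁/(3EI) + L₂/(3EI) = 4.067/EI.
Compatibility: M_C·(L₁+L₂)/(3EI) = θ_0, giving M_C = 139 kN·m (hogging).
Span AC, ΣM about A with M_C applied at C: R_C^{AC}·3.4 = 522 + 139, so R_C^{AC} = 194.4 kN and R_A = 229.6 − 194.4 = 35.17 kN.
Span CE, ΣM about E: R_C^{CE}·8.8 = 555 + 139, so R_C^{CE} = 78.87 kN and R_E = 140.8 − 78.87 = 61.93 kN.
R_C = 194.4 + 78.87 = 273.3 kN.

R_C = 273.3 kN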